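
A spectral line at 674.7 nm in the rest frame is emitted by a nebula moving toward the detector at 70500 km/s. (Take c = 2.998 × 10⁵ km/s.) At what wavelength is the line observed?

β = v/c = 70500/299800 = 0.2352.
Relativistic Doppler for wavelength: λ' = λ₀ · √((1 − β)/(1 + β)).
λ' = 674.7 × √(0.7648/1.2352) = 674.7 × 0.78691 ≈ 530.9 nm.

530.9 nm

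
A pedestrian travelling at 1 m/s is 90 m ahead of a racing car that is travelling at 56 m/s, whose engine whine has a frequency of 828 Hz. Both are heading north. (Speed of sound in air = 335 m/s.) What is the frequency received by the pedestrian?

991 Hz

The pedestrian is ahead, so the racing car is moving toward it while the pedestrian is moving away from the racing car.
With source approaching and observer receding, f' = f · (v − v_o)/(v − v_s).
f' = 828 × (335 − 1)/(335 − 56) = 828 × 334/279 ≈ 991 Hz.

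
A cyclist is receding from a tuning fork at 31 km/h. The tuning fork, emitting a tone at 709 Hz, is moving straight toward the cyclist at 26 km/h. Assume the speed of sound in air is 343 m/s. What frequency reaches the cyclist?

26 km/h = 7.222 m/s; 31 km/h = 8.611 m/s.
Both move, so f' = f · (v − v_o)/(v − v_s).
f' = 709 × (343 − 8.611)/(343 − 7.222) = 709 × 334.39/335.78 ≈ 706 Hz.

706 Hz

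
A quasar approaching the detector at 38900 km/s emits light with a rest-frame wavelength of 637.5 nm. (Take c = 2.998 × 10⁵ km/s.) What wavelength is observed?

559.5 nm

β = v/c = 38900/299800 = 0.1298.
Relativistic Doppler for wavelength: λ' = λ₀ · √((1 − β)/(1 + β)).
λ' = 637.5 × √(0.8702/1.1298) = 637.5 × 0.87767 ≈ 559.5 nm.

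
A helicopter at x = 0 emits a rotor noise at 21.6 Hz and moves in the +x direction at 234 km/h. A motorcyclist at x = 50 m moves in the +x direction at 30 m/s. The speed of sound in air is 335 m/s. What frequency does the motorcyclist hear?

24.4 Hz

234 km/h = 65 m/s.
The observer lies on the +x side, so the source is heading toward the observer and the observer is heading away from the source.
Both move, so f' = f · (v − v_o)/(v − v_s).
f' = 21.6 × (335 − 30)/(335 − 65) = 21.6 × 305/270 ≈ 24.4 Hz.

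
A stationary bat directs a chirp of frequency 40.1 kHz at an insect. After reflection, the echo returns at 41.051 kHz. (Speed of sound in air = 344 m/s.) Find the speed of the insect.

Double Doppler shift off a moving reflector: f₂ = f₀ · (v + u)/(v − u) (u > 0 toward emitter).
Rearranging, u = v · (f₂ − f₀)/(f₂ + f₀) = 344 × 0.951/81.151 ≈ 4.0 m/s.
So the insect is moving at 4.0 m/s toward the emitter.

4.0 m/s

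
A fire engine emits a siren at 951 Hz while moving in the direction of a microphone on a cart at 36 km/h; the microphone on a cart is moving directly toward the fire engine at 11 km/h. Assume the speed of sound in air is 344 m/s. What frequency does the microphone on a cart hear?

988 Hz

36 km/h = 10 m/s; 11 km/h = 3.056 m/s.
General Doppler shift: f' = f · (v + v_o)/(v − v_s).
f' = 951 × (344 + 3.056)/(344 − 10) = 951 × 347.06/334 ≈ 988 Hz.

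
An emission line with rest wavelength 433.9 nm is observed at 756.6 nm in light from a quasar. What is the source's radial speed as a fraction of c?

λ'/λ₀ = 1.7437 > 1 (redshift), so the source is receding.
λ'/λ₀ = √((1 + β)/(1 − β)) for a receding source ⇒ β = (r² − 1)/(r² + 1) with r = λ'/λ₀.
β = (3.0406 − 1)/(3.0406 + 1) ≈ 0.505.

0.505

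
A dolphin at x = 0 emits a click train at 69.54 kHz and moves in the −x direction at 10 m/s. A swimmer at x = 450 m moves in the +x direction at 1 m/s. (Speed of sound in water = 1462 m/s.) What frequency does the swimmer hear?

69.0 kHz

The observer lies on the +x side, so the source is heading away from the observer and the observer is heading away from the source.
General Doppler shift: f' = f · (v − v_o)/(v + v_s).
f' = 69.54 × (1462 − 1)/(1462 + 10) = 69.54 × 1461/1472 ≈ 69.0 kHz.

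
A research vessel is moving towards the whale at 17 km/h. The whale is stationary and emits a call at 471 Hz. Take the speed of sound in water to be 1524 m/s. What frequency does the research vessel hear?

472 Hz

17 km/h = 4.722 m/s.
Only the observer moves, toward the source, so f' = f · (v + v_o)/v.
f' = 471 × (1524 + 4.722)/1524 = 471 × 1528.7/1524 ≈ 472 Hz.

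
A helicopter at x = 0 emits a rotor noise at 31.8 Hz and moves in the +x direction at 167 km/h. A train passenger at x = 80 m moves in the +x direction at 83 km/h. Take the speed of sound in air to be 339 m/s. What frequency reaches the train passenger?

34.3 Hz

167 km/h = 46.39 m/s; 83 km/h = 23.06 m/s.
The observer lies on the +x side, so the source is heading toward the observer and the observer is heading away from the source.
With source approaching and observer receding, f' = f · (v − v_o)/(v − v_s).
f' = 31.8 × (339 − 23.06)/(339 − 46.39) = 31.8 × 315.94/292.61 ≈ 34.3 Hz.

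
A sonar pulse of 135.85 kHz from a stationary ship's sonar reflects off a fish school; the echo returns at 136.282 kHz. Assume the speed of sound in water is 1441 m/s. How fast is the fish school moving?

2.29 m/s

Double Doppler shift off a moving reflector: f₂ = f₀ · (v + u)/(v − u) (u > 0 toward emitter).
Rearranging, u = v · (f₂ − f₀)/(f₂ + f₀) = 1441 × 0.432/272.132 ≈ 2.29 m/s.
So the fish school is moving at 2.29 m/s toward the emitter.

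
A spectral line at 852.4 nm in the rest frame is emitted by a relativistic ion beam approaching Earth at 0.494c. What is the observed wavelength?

496.1 nm

Relativistic Doppler for wavelength: λ' = λ₀ · √((1 − β)/(1 + β)).
λ' = 852.4 × √(0.5060/1.4940) = 852.4 × 0.58197 ≈ 496.1 nm.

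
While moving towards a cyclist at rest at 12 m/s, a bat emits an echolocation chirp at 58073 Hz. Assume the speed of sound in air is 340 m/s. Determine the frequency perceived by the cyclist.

Moving source, stationary observer: f' = f · v/(v − v_s) since the source is approaching.
f' = 58073 × 340/(340 − 12) = 58073 × 340/328 ≈ 60198 Hz.

60198 Hz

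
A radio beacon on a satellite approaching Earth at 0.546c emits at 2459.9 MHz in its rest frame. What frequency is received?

4539.4 MHz

Relativistic Doppler for frequency: f' = f₀ · √((1 + β)/(1 − β)).
f' = 2459.9 × √(1.5460/0.4540) = 2459.9 × 1.84534 ≈ 4539.4 MHz.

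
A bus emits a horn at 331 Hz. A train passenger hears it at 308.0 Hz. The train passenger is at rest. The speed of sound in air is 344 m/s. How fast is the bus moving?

f' < f, so the bus is receding.
f' = f · v/(v + v_s) ⇒ v_s = v · |1 − f/f'|.
v_s = 344 × |1 − 331/308.0| = 344 × 0.07468 ≈ 26 m/s.

26 m/s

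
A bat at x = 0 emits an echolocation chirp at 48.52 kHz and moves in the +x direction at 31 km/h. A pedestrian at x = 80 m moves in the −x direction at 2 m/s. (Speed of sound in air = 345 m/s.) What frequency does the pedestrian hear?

50.1 kHz

31 km/h = 8.611 m/s.
The observer lies on the +x side, so the source is heading toward the observer and the observer is heading toward the source.
With source approaching and observer approaching, f' = f · (v + v_o)/(v − v_s).
f' = 48.52 × (345 + 2)/(345 − 8.611) = 48.52 × 347/336.39 ≈ 50.1 kHz.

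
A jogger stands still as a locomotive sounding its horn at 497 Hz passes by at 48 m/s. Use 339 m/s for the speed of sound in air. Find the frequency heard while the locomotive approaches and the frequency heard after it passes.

Approaching: f₁ = f · v/(v − v_s) = 497 × 339/291 ≈ 579 Hz.
Receding: f₂ = f · v/(v + v_s) = 497 × 339/387 ≈ 435 Hz.

579 Hz approaching; 435 Hz receding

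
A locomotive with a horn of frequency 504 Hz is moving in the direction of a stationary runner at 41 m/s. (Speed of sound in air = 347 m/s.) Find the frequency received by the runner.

Moving source, stationary observer: f' = f · v/(v − v_s) since the source is approaching.
f' = 504 × 347/(347 − 41) = 504 × 347/306 ≈ 572 Hz.

572 Hz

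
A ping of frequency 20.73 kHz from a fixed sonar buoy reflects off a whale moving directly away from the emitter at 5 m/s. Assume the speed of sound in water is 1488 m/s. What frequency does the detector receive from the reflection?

The whale first receives the wave as a moving observer: f₁ = f₀ · (v − u)/v = 20.73 × (1488 − 5)/1488 ≈ 20.7 kHz.
The reflection then acts as a moving source: f₂ = f₁ · v/(v + u) ≈ 20.6 kHz.

20.6 kHz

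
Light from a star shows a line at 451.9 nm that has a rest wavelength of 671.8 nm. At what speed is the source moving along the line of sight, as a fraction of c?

0.377c

λ'/λ₀ = 0.6727 < 1 (blueshift), so the source is approaching.
λ'/λ₀ = √((1 − β)/(1 + β)) for an approaching source ⇒ β = (1 − r²)/(1 + r²) with r = λ'/λ₀.
β = (1 − 0.4525)/(1 + 0.4525) ≈ 0.377.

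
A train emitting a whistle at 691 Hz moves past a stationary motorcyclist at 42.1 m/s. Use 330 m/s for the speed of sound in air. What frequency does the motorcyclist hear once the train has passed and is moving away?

613 Hz

Receding: f₂ = f · v/(v + v_s) = 691 × 330/372.1 ≈ 613 Hz.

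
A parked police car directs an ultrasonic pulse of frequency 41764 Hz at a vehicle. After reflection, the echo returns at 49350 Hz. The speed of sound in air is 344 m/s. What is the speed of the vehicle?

Double Doppler shift off a moving reflector: f₂ = f₀ · (v + u)/(v − u) (u > 0 toward emitter).
Rearranging, u = v · (f₂ − f₀)/(f₂ + f₀) = 344 × 7586/91114 ≈ 29 m/s.
So the vehicle is moving at 29 m/s toward the emitter.

29 m/s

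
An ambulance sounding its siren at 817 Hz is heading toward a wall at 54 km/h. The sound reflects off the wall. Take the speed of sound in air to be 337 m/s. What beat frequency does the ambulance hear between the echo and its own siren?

54 km/h = 15 m/s.
The wall receives the sound from a moving source: f₁ = f₀ · v/(v − v_e) = 817 × 337/322 ≈ 855.1 Hz.
On the return leg the ambulance is a moving observer: f₂ = f₁ · (v + v_e)/v = 855.1 × 352/337 ≈ 893.1 Hz.
Equivalently f₂ = f₀ · (v + v_e)/(v − v_e).
Beat against the emitted tone: |f₂ − f₀| = 2v_e·f₀/(v − v_e) = 2 × 15 × 817/322 ≈ 76 Hz.

76 Hz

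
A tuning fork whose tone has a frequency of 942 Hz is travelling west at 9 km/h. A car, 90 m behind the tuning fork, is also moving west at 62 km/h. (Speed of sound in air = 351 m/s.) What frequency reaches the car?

981 Hz

9 km/h = 2.5 m/s; 62 km/h = 17.22 m/s.
The car is behind, so the tuning fork is moving away from it while the car is moving toward the tuning fork.
General Doppler shift: f' = f · (v + v_o)/(v + v_s).
f' = 942 × (351 + 17.22)/(351 + 2.5) = 942 × 368.22/353.5 ≈ 981 Hz.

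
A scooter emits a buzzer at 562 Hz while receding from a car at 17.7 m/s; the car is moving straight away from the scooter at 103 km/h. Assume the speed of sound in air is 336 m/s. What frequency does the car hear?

488 Hz

103 km/h = 28.61 m/s.
Both move, so f' = f · (v − v_o)/(v + v_s).
f' = 562 × (336 − 28.61)/(336 + 17.7) = 562 × 307.39/353.7 ≈ 488 Hz.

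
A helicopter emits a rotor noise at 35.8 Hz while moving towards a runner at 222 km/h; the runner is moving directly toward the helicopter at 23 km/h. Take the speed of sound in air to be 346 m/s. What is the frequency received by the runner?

222 km/h = 61.67 m/s; 23 km/h = 6.389 m/s.
Both move, so f' = f · (v + v_o)/(v − v_s).
f' = 35.8 × (346 + 6.389)/(346 − 61.67) = 35.8 × 352.39/284.33 ≈ 44.4 Hz.

44.4 Hz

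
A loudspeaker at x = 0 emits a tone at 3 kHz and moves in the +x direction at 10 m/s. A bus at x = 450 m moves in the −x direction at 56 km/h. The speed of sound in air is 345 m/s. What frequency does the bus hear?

3.23 kHz

56 km/h = 15.56 m/s.
The observer lies on the +x side, so the source is heading toward the observer and the observer is heading toward the source.
General Doppler shift: f' = f · (v + v_o)/(v − v_s).
f' = 3 × (345 + 15.56)/(345 − 10) = 3 × 360.56/335 ≈ 3.23 kHz.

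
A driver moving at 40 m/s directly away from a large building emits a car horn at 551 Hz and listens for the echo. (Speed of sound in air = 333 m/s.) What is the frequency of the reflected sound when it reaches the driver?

The large building receives the sound from a moving source: f₁ = f₀ · v/(v + v_e) = 551 × 333/373 ≈ 492 Hz.
On the return leg the driver is a moving observer: f₂ = f₁ · (v − v_e)/v = 492 × 293/333 ≈ 433 Hz.
Equivalently f₂ = f₀ · (v − v_e)/(v + v_e).

433 Hz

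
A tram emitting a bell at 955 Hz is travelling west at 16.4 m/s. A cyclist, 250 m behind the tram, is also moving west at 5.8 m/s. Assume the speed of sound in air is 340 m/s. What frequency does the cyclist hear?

927 Hz

The cyclist is behind, so the tram is moving away from it while the cyclist is moving toward the tram.
Both move, so f' = f · (v + v_o)/(v + v_s).
f' = 955 × (340 + 5.8)/(340 + 16.4) = 955 × 345.8/356.4 ≈ 927 Hz.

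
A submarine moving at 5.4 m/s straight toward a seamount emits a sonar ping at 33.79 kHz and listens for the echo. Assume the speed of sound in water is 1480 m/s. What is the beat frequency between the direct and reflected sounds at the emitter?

247 Hz

The seamount receives the sound from a moving source: f₁ = f₀ · v/(v − v_e) = 33.79 × 1480/1474.6 ≈ 33.914 kHz.
On the return leg the submarine is a moving observer: f₂ = f₁ · (v + v_e)/v = 33.914 × 1485.4/1480 ≈ 34.037 kHz.
Beat against the emitted tone (with f₀ = 33790 Hz): |f₂ − f₀| = 2v_e·f₀/(v − v_e) = 2 × 5.4 × 33790/1474.6 ≈ 247 Hz.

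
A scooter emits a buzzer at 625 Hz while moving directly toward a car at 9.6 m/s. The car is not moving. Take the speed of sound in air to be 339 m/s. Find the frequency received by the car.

Moving source, stationary observer: f' = f · v/(v − v_s) since the source is approaching.
f' = 625 × 339/(339 − 9.6) = 625 × 339/329.4 ≈ 643 Hz.

643 Hz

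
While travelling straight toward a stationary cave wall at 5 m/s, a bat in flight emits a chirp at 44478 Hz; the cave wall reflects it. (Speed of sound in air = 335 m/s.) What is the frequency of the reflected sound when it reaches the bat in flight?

45826 Hz

The cave wall receives the sound from a moving source: f₁ = f₀ · v/(v − v_e) = 44478 × 335/330 ≈ 45152 Hz.
On the return leg the bat in flight is a moving observer: f₂ = f₁ · (v + v_e)/v = 45152 × 340/335 ≈ 45826 Hz.
Equivalently f₂ = f₀ · (v + v_e)/(v − v_e).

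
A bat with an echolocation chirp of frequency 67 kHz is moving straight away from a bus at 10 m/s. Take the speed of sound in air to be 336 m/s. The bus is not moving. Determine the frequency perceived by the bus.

65.1 kHz

Only the source moves, away from the listener, so f' = f · v/(v + v_s).
f' = 67 × 336/(336 + 10) = 67 × 336/346 ≈ 65.1 kHz.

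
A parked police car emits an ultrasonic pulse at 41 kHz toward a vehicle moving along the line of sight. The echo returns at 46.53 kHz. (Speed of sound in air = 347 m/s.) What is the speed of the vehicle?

21.9 m/s

Double Doppler shift off a moving reflector: f₂ = f₀ · (v + u)/(v − u) (u > 0 toward emitter).
Rearranging, u = v · (f₂ − f₀)/(f₂ + f₀) = 347 × 5.53/87.53 ≈ 21.9 m/s.
So the vehicle is moving at 21.9 m/s toward the emitter.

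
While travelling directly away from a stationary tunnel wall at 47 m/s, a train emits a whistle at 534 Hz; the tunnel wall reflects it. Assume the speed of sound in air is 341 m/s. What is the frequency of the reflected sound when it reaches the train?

405 Hz

The tunnel wall receives the sound from a moving source: f₁ = f₀ · v/(v + v_e) = 534 × 341/388 ≈ 469 Hz.
On the return leg the train is a moving observer: f₂ = f₁ · (v − v_e)/v = 469 × 294/341 ≈ 405 Hz.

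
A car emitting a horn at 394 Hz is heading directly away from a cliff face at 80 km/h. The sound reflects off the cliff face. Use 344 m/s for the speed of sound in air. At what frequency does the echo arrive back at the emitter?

346 Hz

80 km/h = 22.22 m/s.
The cliff face receives the sound from a moving source: f₁ = f₀ · v/(v + v_e) = 394 × 344/366.22 ≈ 370 Hz.
On the return leg the car is a moving observer: f₂ = f₁ · (v − v_e)/v = 370 × 321.78/344 ≈ 346 Hz.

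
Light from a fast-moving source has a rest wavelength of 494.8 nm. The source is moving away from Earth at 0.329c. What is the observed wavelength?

Relativistic Doppler for wavelength: λ' = λ₀ · √((1 + β)/(1 − β)).
λ' = 494.8 × √(1.3290/0.6710) = 494.8 × 1.40735 ≈ 696.4 nm.

696.4 nm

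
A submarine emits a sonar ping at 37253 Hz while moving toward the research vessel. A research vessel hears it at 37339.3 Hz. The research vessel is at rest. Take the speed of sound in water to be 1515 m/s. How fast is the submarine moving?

3.5 m/s

f' = f · v/(v − v_s) ⇒ v_s = v · |1 − f/f'|.
v_s = 1515 × |1 − 37253/37339.3| = 1515 × 0.002311 ≈ 3.5 m/s.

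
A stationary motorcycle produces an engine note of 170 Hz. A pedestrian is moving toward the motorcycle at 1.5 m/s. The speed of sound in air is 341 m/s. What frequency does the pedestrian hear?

Only the observer moves, toward the source, so f' = f · (v + v_o)/v.
f' = 170 × (341 + 1.5)/341 = 170 × 342.5/341 ≈ 171 Hz.

171 Hz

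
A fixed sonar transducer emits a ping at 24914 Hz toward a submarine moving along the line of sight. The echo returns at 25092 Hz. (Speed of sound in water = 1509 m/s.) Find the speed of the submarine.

Double Doppler shift off a moving reflector: f₂ = f₀ · (v + u)/(v − u) (u > 0 toward emitter).
Rearranging, u = v · (f₂ − f₀)/(f₂ + f₀) = 1509 × 178/50006 ≈ 5.4 m/s.
So the submarine is moving at 5.4 m/s toward the emitter.

5.4 m/s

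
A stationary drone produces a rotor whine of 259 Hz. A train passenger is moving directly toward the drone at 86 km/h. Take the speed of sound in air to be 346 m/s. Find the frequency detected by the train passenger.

277 Hz

86 km/h = 23.89 m/s.
Only the observer moves, toward the source, so f' = f · (v + v_o)/v.
f' = 259 × (346 + 23.89)/346 = 259 × 369.89/346 ≈ 277 Hz.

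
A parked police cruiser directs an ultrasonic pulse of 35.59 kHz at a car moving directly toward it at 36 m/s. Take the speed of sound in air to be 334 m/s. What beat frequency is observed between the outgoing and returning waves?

8599 Hz

The car first receives the wave as a moving observer: f₁ = f₀ · (v + u)/v = 35.59 × (334 + 36)/334 ≈ 39.43 kHz.
On reflection it acts as a source moving toward the stationary detector: f₂ = f₁ · v/(v − u) = 39.43 × 334/298 ≈ 44.19 kHz.
Beat frequency (with f₀ = 35590 Hz): |f₂ − f₀| = 2u·f₀/(v − u) = 2 × 36 × 35590/298 ≈ 8599 Hz.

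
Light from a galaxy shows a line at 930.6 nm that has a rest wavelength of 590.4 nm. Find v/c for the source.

λ'/λ₀ = 1.5762 > 1 (redshift), so the source is receding.
λ'/λ₀ = √((1 + β)/(1 − β)) for a receding source ⇒ β = (r² − 1)/(r² + 1) with r = λ'/λ₀.
β = (2.4845 − 1)/(2.4845 + 1) ≈ 0.426.

0.426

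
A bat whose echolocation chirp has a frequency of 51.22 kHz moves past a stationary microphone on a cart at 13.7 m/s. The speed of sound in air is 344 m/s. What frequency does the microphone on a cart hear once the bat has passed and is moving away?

Receding: f₂ = f · v/(v + v_s) = 51.22 × 344/357.7 ≈ 49.3 kHz.

49.3 kHz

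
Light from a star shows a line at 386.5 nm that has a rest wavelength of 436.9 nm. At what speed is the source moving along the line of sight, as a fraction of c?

0.122

λ'/λ₀ = 0.8846 < 1 (blueshift), so the source is approaching.
λ'/λ₀ = √((1 − β)/(1 + β)) for an approaching source ⇒ β = (1 − r²)/(1 + r²) with r = λ'/λ₀.
β = (1 − 0.7826)/(1 + 0.7826) ≈ 0.122.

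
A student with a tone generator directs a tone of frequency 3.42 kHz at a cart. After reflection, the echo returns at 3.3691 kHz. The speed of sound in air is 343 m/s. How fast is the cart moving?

Double Doppler shift off a moving reflector: f₂ = f₀ · (v + u)/(v − u) (u > 0 toward emitter).
Rearranging, u = v · (f₂ − f₀)/(f₂ + f₀) = 343 × -0.0509/6.7891 ≈ -2.57 m/s.
So the cart is moving at 2.57 m/s away from the emitter.

2.57 m/s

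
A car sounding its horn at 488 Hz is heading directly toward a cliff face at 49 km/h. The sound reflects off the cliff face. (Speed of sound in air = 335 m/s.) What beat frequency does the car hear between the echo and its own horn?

49 km/h = 13.61 m/s.
The cliff face receives the sound from a moving source: f₁ = f₀ · v/(v − v_e) = 488 × 335/321.39 ≈ 508.7 Hz.
On the return leg the car is a moving observer: f₂ = f₁ · (v + v_e)/v = 508.7 × 348.61/335 ≈ 529.3 Hz.
Beat against the emitted tone: |f₂ − f₀| = 2v_e·f₀/(v − v_e) = 2 × 13.61 × 488/321.39 ≈ 41.3 Hz.

41.3 Hz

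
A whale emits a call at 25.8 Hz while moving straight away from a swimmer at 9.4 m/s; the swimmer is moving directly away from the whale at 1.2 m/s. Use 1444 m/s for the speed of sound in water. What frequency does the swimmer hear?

With source receding and observer receding, f' = f · (v − v_o)/(v + v_s).
f' = 25.8 × (1444 − 1.2)/(1444 + 9.4) = 25.8 × 1442.8/1453.4 ≈ 25.6 Hz.

25.6 Hz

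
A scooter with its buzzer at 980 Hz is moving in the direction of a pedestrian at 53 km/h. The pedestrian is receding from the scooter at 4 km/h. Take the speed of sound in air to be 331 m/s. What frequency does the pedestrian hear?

53 km/h = 14.72 m/s; 4 km/h = 1.111 m/s.
Both move, so f' = f · (v − v_o)/(v − v_s).
f' = 980 × (331 − 1.111)/(331 − 14.72) = 980 × 329.89/316.28 ≈ 1022 Hz.

1022 Hz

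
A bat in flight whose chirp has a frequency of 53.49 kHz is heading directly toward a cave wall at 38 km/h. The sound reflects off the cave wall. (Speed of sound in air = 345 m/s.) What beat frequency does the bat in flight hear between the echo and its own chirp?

3376 Hz

38 km/h = 10.56 m/s.
The cave wall receives the sound from a moving source: f₁ = f₀ · v/(v − v_e) = 53.49 × 345/334.44 ≈ 55.18 kHz.
On the return leg the bat in flight is a moving observer: f₂ = f₁ · (v + v_e)/v = 55.18 × 355.56/345 ≈ 56.87 kHz.
Equivalently f₂ = f₀ · (v + v_e)/(v − v_e).
Beat against the emitted tone (with f₀ = 53490 Hz): |f₂ − f₀| = 2v_e·f₀/(v − v_e) = 2 × 10.56 × 53490/334.44 ≈ 3376 Hz.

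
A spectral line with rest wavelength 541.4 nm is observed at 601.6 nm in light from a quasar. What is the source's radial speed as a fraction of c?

0.105

λ'/λ₀ = 1.1112 > 1 (redshift), so the source is receding.
λ'/λ₀ = √((1 + β)/(1 − β)) for a receding source ⇒ β = (r² − 1)/(r² + 1) with r = λ'/λ₀.
β = (1.2348 − 1)/(1.2348 + 1) ≈ 0.105.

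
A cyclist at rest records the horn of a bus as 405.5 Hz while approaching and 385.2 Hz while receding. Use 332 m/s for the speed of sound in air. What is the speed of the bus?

8.5 m/s

f₁/f₂ = (v + v_s)/(v − v_s), so v_s = v · (f₁ − f₂)/(f₁ + f₂).
v_s = 332 × (405.5 − 385.2)/(405.5 + 385.2) = 332 × 20.3/790.7 ≈ 8.5 m/s.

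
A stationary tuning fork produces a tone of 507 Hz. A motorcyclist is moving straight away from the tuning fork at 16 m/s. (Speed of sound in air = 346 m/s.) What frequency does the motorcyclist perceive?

Only the observer moves, away from the source, so f' = f · (v − v_o)/v.
f' = 507 × (346 − 16)/346 = 507 × 330/346 ≈ 484 Hz.

484 Hz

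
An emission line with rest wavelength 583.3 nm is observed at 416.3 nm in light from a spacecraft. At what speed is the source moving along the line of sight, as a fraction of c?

λ'/λ₀ = 0.7137 < 1 (blueshift), so the source is approaching.
λ'/λ₀ = √((1 − β)/(1 + β)) for an approaching source ⇒ β = (1 − r²)/(1 + r²) with r = λ'/λ₀.
β = (1 − 0.5094)/(1 + 0.5094) ≈ 0.325.

0.325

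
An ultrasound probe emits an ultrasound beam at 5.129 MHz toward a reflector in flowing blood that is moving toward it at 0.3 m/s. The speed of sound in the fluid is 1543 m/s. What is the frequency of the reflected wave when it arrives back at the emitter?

5.131 MHz

The reflector in flowing blood first receives the wave as a moving observer: f₁ = f₀ · (v + u)/v = 5.129 × (1543 + 0.3)/1543 ≈ 5.130 MHz.
On reflection it acts as a source moving toward the stationary detector: f₂ = f₁ · v/(v − u) = 5.130 × 1543/1542.7 ≈ 5.131 MHz.
Equivalently f₂ = f₀ · (v + u)/(v − u).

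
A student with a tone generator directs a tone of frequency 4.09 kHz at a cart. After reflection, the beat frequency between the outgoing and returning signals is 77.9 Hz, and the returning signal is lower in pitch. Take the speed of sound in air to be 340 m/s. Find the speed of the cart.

3.3 m/s

Double Doppler shift off a moving reflector: f₂ = f₀ · (v + u)/(v − u) (u > 0 toward emitter).
Returning signal is lower, so f₂ = f₀ − Δf = 4090 − 77.9 = 4012.1 Hz.
Rearranging, u = v · (f₂ − f₀)/(f₂ + f₀) = 340 × -77.9/8102.1 ≈ -3.3 m/s.
So the cart is moving at 3.3 m/s away from the emitter.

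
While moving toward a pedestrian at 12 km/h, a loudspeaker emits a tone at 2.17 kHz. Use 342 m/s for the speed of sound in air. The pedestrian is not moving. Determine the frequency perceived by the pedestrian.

2.19 kHz

12 km/h = 3.333 m/s.
With the source moving toward a stationary observer, f' = f · v/(v − v_s).
f' = 2.17 × 342/(342 − 3.333) = 2.17 × 342/338.7 ≈ 2.19 kHz.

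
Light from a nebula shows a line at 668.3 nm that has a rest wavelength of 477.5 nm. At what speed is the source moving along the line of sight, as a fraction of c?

0.324c

λ'/λ₀ = 1.3996 > 1 (redshift), so the source is receding.
λ'/λ₀ = √((1 + β)/(1 − β)) for a receding source ⇒ β = (r² − 1)/(r² + 1) with r = λ'/λ₀.
β = (1.9588 − 1)/(1.9588 + 1) ≈ 0.324.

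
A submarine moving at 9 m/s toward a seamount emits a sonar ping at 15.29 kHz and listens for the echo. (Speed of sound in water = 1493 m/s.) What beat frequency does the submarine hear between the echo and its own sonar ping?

The seamount receives the sound from a moving source: f₁ = f₀ · v/(v − v_e) = 15.29 × 1493/1484 ≈ 15.3827 kHz.
On the return leg the submarine is a moving observer: f₂ = f₁ · (v + v_e)/v = 15.3827 × 1502/1493 ≈ 15.4755 kHz.
Equivalently f₂ = f₀ · (v + v_e)/(v − v_e).
Beat against the emitted tone (with f₀ = 15290 Hz): |f₂ − f₀| = 2v_e·f₀/(v − v_e) = 2 × 9 × 15290/1484 ≈ 185 Hz.

185 Hz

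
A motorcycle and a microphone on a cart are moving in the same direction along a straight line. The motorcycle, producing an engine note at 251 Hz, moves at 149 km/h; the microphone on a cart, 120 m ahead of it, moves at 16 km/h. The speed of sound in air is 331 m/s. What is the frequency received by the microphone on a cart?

149 km/h = 41.39 m/s; 16 km/h = 4.444 m/s.
The microphone on a cart is ahead, so the motorcycle is moving toward it while the microphone on a cart is moving away from the motorcycle.
Both move, so f' = f · (v − v_o)/(v − v_s).
f' = 251 × (331 − 4.444)/(331 − 41.39) = 251 × 326.56/289.61 ≈ 283 Hz.

283 Hz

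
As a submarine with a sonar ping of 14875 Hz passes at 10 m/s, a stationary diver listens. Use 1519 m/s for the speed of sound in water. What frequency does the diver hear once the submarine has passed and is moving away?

Receding: f₂ = f · v/(v + v_s) = 14875 × 1519/1529 ≈ 14778 Hz.

14778 Hz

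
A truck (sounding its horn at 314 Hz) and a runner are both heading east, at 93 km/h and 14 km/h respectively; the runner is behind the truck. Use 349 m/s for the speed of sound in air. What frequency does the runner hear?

93 km/h = 25.83 m/s; 14 km/h = 3.889 m/s.
The runner is behind, so the truck is moving away from it while the runner is moving toward the truck.
General Doppler shift: f' = f · (v + v_o)/(v + v_s).
f' = 314 × (349 + 3.889)/(349 + 25.83) = 314 × 352.89/374.83 ≈ 296 Hz.

296 Hz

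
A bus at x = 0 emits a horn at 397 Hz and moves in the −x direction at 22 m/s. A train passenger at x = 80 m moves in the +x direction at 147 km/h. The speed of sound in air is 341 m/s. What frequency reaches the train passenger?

328 Hz

147 km/h = 40.83 m/s.
The observer lies on the +x side, so the source is heading away from the observer and the observer is heading away from the source.
Both move, so f' = f · (v − v_o)/(v + v_s).
f' = 397 × (341 − 40.83)/(341 + 22) = 397 × 300.17/363 ≈ 328 Hz.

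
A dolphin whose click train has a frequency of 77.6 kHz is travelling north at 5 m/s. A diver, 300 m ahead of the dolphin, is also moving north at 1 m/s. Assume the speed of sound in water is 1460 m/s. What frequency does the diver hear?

77.8 kHz

The diver is ahead, so the dolphin is moving toward it while the diver is moving away from the dolphin.
With source approaching and observer receding, f' = f · (v − v_o)/(v − v_s).
f' = 77.6 × (1460 − 1)/(1460 − 5) = 77.6 × 1459/1455 ≈ 77.8 kHz.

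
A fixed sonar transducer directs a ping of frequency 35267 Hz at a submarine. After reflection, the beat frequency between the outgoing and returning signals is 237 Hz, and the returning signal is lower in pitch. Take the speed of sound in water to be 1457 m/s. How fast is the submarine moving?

4.9 m/s

Double Doppler shift off a moving reflector: f₂ = f₀ · (v + u)/(v − u) (u > 0 toward emitter).
Returning signal is lower, so f₂ = f₀ − Δf = 35267 − 237 = 35030 Hz.
Rearranging, u = v · (f₂ − f₀)/(f₂ + f₀) = 1457 × -237/70297 ≈ -4.9 m/s.
So the submarine is moving at 4.9 m/s away from the emitter.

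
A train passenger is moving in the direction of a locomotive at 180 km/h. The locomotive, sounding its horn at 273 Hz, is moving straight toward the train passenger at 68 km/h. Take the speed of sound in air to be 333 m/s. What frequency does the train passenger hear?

333 Hz

68 km/h = 18.89 m/s; 180 km/h = 50 m/s.
Both move, so f' = f · (v + v_o)/(v − v_s).
f' = 273 × (333 + 50)/(333 − 18.89) = 273 × 383/314.11 ≈ 333 Hz.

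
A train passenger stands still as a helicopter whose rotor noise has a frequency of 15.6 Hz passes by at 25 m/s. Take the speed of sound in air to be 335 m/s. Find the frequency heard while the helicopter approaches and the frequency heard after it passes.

Approaching: f₁ = f · v/(v − v_s) = 15.6 × 335/310 ≈ 16.9 Hz.
Receding: f₂ = f · v/(v + v_s) = 15.6 × 335/360 ≈ 14.5 Hz.

16.9 Hz approaching; 14.5 Hz receding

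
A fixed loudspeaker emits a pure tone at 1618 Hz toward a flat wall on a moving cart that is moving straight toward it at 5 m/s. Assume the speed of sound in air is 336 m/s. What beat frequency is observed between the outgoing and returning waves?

At the flat wall on a moving cart (a moving observer), f₁ = f₀ · (v + u)/v = 1618 × 341/336 ≈ 1642.1 Hz.
The reflection then acts as a moving source: f₂ = f₁ · v/(v − u) ≈ 1666.9 Hz.
Beat frequency: |f₂ − f₀| = 2u·f₀/(v − u) = 2 × 5 × 1618/331 ≈ 48.9 Hz.

48.9 Hz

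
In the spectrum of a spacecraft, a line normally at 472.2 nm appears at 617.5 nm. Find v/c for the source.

λ'/λ₀ = 1.3077 > 1 (redshift), so the source is receding.
λ'/λ₀ = √((1 + β)/(1 − β)) for a receding source ⇒ β = (r² − 1)/(r² + 1) with r = λ'/λ₀.
β = (1.7101 − 1)/(1.7101 + 1) ≈ 0.262.

0.262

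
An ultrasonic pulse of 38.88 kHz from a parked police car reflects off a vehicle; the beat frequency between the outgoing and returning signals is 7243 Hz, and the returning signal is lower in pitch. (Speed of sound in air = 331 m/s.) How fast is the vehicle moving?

34 m/s

Double Doppler shift off a moving reflector: f₂ = f₀ · (v + u)/(v − u) (u > 0 toward emitter).
Returning signal is lower, so f₂ = f₀ − Δf = 38880 − 7243 = 31637 Hz.
Rearranging, u = v · (f₂ − f₀)/(f₂ + f₀) = 331 × -7243/70517 ≈ -34 m/s.
So the vehicle is moving at 34 m/s away from the emitter.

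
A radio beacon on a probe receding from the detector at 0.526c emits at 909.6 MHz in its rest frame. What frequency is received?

506.9 MHz

Relativistic Doppler for frequency: f' = f₀ · √((1 − β)/(1 + β)).
f' = 909.6 × √(0.4740/1.5260) = 909.6 × 0.55733 ≈ 506.9 MHz.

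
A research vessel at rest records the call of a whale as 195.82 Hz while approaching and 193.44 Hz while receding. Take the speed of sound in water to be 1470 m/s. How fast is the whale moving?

9.0 m/s

f₁/f₂ = (v + v_s)/(v − v_s), so v_s = v · (f₁ − f₂)/(f₁ + f₂).
v_s = 1470 × (195.82 − 193.44)/(195.82 + 193.44) = 1470 × 2.38/389.26 ≈ 9.0 m/s.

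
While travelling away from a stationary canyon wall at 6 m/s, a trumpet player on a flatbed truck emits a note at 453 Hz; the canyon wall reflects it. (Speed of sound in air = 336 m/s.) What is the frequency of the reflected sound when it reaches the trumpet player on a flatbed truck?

The canyon wall receives the sound from a moving source: f₁ = f₀ · v/(v + v_e) = 453 × 336/342 ≈ 445 Hz.
On the return leg the trumpet player on a flatbed truck is a moving observer: f₂ = f₁ · (v − v_e)/v = 445 × 330/336 ≈ 437 Hz.
Equivalently f₂ = f₀ · (v − v_e)/(v + v_e).

437 Hz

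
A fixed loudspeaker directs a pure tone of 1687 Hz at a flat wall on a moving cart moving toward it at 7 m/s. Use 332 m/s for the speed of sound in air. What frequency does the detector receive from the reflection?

The flat wall on a moving cart first receives the wave as a moving observer: f₁ = f₀ · (v + u)/v = 1687 × (332 + 7)/332 ≈ 1723 Hz.
The reflection then acts as a moving source: f₂ = f₁ · v/(v − u) ≈ 1760 Hz.

1760 Hz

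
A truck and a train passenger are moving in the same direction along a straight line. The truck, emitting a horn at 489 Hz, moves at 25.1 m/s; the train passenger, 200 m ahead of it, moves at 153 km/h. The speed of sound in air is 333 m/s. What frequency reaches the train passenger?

461 Hz

153 km/h = 42.5 m/s.
The train passenger is ahead, so the truck is moving toward it while the train passenger is moving away from the truck.
General Doppler shift: f' = f · (v − v_o)/(v − v_s).
f' = 489 × (333 − 42.5)/(333 − 25.1) = 489 × 290.5/307.9 ≈ 461 Hz.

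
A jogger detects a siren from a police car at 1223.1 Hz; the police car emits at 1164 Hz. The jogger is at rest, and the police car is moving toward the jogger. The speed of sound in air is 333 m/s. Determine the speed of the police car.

f' = f · v/(v − v_s) ⇒ v_s = v · |1 − f/f'|.
v_s = 333 × |1 − 1164/1223.1| = 333 × 0.04832 ≈ 16.1 m/s.

16.1 m/s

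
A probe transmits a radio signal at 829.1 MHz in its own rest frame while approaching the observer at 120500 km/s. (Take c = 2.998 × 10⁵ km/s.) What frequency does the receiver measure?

1269.4 MHz

β = v/c = 120500/299800 = 0.4019.
Relativistic Doppler for frequency: f' = f₀ · √((1 + β)/(1 − β)).
f' = 829.1 × √(1.4019/0.5981) = 829.1 × 1.53105 ≈ 1269.4 MHz.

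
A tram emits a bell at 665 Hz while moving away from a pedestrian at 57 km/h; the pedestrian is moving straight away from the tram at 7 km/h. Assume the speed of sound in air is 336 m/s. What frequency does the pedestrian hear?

57 km/h = 15.83 m/s; 7 km/h = 1.944 m/s.
With source receding and observer receding, f' = f · (v − v_o)/(v + v_s).
f' = 665 × (336 − 1.944)/(336 + 15.83) = 665 × 334.06/351.83 ≈ 631 Hz.

631 Hz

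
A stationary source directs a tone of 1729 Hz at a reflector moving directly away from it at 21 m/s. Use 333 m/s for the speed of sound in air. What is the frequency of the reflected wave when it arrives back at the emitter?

At the reflector (a moving observer), f₁ = f₀ · (v − u)/v = 1729 × 312/333 ≈ 1620 Hz.
The reflection then acts as a moving source: f₂ = f₁ · v/(v + u) ≈ 1524 Hz.

1524 Hz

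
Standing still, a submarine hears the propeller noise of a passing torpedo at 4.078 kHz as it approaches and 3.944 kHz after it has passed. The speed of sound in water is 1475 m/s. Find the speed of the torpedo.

f₁/f₂ = (v + v_s)/(v − v_s), so v_s = v · (f₁ − f₂)/(f₁ + f₂).
v_s = 1475 × (4.078 − 3.944)/(4.078 + 3.944) = 1475 × 0.134/8.022 ≈ 24.6 m/s.

24.6 m/s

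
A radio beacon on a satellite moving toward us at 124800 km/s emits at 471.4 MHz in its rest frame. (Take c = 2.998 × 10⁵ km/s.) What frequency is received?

734.3 MHz

β = v/c = 124800/299800 = 0.4163.
Relativistic Doppler for frequency: f' = f₀ · √((1 + β)/(1 − β)).
f' = 471.4 × √(1.4163/0.5837) = 471.4 × 1.55765 ≈ 734.3 MHz.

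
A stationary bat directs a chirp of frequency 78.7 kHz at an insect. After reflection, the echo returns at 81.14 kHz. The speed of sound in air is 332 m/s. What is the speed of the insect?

Double Doppler shift off a moving reflector: f₂ = f₀ · (v + u)/(v − u) (u > 0 toward emitter).
Rearranging, u = v · (f₂ − f₀)/(f₂ + f₀) = 332 × 2.44/159.84 ≈ 5.1 m/s.
So the insect is moving at 5.1 m/s toward the emitter.

5.1 m/s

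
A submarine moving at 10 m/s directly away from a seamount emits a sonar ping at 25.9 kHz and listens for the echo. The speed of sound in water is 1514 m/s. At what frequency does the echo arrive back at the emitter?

25.6 kHz

The seamount receives the sound from a moving source: f₁ = f₀ · v/(v + v_e) = 25.9 × 1514/1524 ≈ 25.7 kHz.
On the return leg the submarine is a moving observer: f₂ = f₁ · (v − v_e)/v = 25.7 × 1504/1514 ≈ 25.6 kHz.
Equivalently f₂ = f₀ · (v − v_e)/(v + v_e).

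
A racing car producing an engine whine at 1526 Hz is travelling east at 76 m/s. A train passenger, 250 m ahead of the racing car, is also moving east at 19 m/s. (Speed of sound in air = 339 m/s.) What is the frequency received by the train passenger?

The train passenger is ahead, so the racing car is moving toward it while the train passenger is moving away from the racing car.
General Doppler shift: f' = f · (v − v_o)/(v − v_s).
f' = 1526 × (339 − 19)/(339 − 76) = 1526 × 320/263 ≈ 1857 Hz.

1857 Hz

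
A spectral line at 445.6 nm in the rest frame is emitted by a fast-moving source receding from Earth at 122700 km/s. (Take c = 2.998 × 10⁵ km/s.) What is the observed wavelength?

β = v/c = 122700/299800 = 0.4093.
Relativistic Doppler for wavelength: λ' = λ₀ · √((1 + β)/(1 − β)).
λ' = 445.6 × √(1.4093/0.5907) = 445.6 × 1.54456 ≈ 688.3 nm.

688.3 nm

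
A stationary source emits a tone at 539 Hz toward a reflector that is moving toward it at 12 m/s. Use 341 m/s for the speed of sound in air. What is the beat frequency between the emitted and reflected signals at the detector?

39.3 Hz

At the reflector (a moving observer), f₁ = f₀ · (v + u)/v = 539 × 353/341 ≈ 558.0 Hz.
On reflection it acts as a source moving toward the stationary detector: f₂ = f₁ · v/(v − u) = 558.0 × 341/329 ≈ 578.3 Hz.
Beat frequency: |f₂ − f₀| = 2u·f₀/(v − u) = 2 × 12 × 539/329 ≈ 39.3 Hz.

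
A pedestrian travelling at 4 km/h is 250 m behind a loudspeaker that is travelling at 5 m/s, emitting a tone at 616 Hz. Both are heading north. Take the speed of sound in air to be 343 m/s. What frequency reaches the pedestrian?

4 km/h = 1.111 m/s.
The pedestrian is behind, so the loudspeaker is moving away from it while the pedestrian is moving toward the loudspeaker.
General Doppler shift: f' = f · (v + v_o)/(v + v_s).
f' = 616 × (343 + 1.111)/(343 + 5) = 616 × 344.11/348 ≈ 609 Hz.

609 Hz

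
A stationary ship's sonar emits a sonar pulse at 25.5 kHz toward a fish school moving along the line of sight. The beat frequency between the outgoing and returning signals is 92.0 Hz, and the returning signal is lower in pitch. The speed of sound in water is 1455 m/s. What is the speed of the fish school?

Double Doppler shift off a moving reflector: f₂ = f₀ · (v + u)/(v − u) (u > 0 toward emitter).
Returning signal is lower, so f₂ = f₀ − Δf = 25500 − 92 = 25408 Hz.
Rearranging, u = v · (f₂ − f₀)/(f₂ + f₀) = 1455 × -92/50908 ≈ -2.63 m/s.
So the fish school is moving at 2.63 m/s away from the emitter.

2.63 m/s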